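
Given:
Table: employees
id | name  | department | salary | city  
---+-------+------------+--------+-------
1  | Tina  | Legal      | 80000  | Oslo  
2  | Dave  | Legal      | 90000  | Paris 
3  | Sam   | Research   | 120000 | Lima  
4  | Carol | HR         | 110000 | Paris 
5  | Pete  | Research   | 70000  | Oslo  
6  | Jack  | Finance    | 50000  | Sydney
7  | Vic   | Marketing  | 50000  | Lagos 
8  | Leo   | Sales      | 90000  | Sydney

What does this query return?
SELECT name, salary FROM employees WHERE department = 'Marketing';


Filtering: department = 'Marketing'
Matching rows: 1

1 rows:
Vic, 50000


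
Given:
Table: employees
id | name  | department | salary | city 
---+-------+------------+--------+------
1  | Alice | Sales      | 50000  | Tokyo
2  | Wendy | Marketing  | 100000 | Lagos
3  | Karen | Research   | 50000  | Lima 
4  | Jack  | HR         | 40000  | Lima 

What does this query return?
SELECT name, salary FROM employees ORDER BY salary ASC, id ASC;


Sorting by salary ASC, then id ASC for ties

4 rows:
Jack, 40000
Alice, 50000
Karen, 50000
Wendy, 100000


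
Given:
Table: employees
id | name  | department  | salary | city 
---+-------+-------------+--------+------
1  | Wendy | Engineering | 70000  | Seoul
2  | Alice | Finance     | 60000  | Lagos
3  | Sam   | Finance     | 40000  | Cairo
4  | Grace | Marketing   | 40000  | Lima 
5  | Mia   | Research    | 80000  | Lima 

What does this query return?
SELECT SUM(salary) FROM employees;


SUM(salary) = 70000 + 60000 + 40000 + 40000 + 80000 = 290000

290000


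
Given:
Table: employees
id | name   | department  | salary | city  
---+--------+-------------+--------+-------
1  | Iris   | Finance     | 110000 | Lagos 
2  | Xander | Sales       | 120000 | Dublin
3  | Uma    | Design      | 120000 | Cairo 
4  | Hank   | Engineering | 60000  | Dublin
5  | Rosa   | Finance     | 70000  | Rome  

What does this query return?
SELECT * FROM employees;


SELECT * returns all 5 rows with all columns

5 rows:
1, Iris, Finance, 110000, Lagos
2, Xander, Sales, 120000, Dublin
3, Uma, Design, 120000, Cairo
4, Hank, Engineering, 60000, Dublin
5, Rosa, Finance, 70000, Rome


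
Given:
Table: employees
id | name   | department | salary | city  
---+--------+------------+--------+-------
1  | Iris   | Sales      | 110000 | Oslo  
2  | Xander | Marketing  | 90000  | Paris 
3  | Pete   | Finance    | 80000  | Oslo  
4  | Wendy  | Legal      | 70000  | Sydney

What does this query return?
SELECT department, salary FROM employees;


Projecting columns: department, salary

4 rows:
Sales, 110000
Marketing, 90000
Finance, 80000
Legal, 70000


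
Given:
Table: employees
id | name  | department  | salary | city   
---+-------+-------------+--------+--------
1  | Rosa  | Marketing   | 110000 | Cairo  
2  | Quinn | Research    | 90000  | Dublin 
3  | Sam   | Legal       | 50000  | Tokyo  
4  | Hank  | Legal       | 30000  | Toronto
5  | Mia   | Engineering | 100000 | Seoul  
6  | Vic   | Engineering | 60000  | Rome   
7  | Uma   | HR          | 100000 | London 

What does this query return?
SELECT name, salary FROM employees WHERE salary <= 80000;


Filtering: salary <= 80000
Matching: 3 rows

3 rows:
Sam, 50000
Hank, 30000
Vic, 60000


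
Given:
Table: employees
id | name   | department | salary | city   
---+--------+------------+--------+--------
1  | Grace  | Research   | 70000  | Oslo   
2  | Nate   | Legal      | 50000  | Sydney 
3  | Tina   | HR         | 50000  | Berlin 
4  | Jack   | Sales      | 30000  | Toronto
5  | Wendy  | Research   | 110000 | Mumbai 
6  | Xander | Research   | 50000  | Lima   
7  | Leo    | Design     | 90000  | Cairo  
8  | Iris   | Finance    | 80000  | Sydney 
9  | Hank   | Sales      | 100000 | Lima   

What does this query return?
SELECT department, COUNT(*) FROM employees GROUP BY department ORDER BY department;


Assigning each row to its department group:
  Grace -> Research
  Nate -> Legal
  Tina -> HR
  Jack -> Sales
  Wendy -> Research
  Xander -> Research
  Leo -> Design
  Iris -> Finance
  Hank -> Sales


6 groups:
Design, 1
Finance, 1
HR, 1
Legal, 1
Research, 3
Sales, 2


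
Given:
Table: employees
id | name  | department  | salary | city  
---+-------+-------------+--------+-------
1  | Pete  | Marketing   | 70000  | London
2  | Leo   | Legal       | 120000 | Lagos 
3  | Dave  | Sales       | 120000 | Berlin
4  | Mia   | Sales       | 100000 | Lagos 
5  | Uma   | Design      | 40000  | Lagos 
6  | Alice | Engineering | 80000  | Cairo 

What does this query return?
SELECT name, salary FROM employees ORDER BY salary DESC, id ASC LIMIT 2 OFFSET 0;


Sort by salary DESC (id ASC tiebreak), then skip 0 and take 2
Rows 1 through 2

2 rows:
Leo, 120000
Dave, 120000


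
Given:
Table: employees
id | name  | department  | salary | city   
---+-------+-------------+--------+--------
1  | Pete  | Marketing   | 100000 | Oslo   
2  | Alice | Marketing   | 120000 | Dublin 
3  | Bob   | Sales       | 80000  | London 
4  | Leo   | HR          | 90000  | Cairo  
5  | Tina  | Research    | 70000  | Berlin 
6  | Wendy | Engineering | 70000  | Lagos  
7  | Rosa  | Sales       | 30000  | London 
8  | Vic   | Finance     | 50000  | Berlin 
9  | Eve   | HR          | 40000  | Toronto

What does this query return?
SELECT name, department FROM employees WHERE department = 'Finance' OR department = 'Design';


Filtering: department = 'Finance' OR 'Design'
Matching: 1 rows

1 rows:
Vic, Finance


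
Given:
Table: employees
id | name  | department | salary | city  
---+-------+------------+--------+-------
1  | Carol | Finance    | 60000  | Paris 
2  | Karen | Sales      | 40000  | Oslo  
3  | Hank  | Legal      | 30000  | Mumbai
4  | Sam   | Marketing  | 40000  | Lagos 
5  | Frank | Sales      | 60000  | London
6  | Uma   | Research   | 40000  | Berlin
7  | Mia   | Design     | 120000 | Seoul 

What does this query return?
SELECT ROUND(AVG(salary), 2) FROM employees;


SUM(salary) = 390000
COUNT = 7
ROUND(AVG, 2) = ROUND(390000 / 7, 2) = 55714.29

55714.29


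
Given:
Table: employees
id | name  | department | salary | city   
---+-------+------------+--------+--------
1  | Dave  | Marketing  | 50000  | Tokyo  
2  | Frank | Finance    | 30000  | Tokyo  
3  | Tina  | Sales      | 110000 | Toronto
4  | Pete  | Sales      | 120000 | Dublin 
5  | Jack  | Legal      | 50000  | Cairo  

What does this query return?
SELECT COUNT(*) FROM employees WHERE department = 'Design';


Counting rows where department = 'Design'


0


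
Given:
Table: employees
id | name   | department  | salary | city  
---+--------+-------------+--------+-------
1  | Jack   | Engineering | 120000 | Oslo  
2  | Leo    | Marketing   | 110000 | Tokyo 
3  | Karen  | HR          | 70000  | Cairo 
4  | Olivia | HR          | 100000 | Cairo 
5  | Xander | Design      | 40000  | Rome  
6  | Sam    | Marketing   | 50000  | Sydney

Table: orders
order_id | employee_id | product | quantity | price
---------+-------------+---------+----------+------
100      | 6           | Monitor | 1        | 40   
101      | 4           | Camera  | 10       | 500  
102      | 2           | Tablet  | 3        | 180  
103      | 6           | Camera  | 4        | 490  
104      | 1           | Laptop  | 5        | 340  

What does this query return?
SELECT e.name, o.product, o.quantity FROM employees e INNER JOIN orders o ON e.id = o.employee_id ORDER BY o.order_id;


Joining employees.id = orders.employee_id:
  employee Sam (id=6) -> order Monitor
  employee Olivia (id=4) -> order Camera
  employee Leo (id=2) -> order Tablet
  employee Sam (id=6) -> order Camera
  employee Jack (id=1) -> order Laptop


5 rows:
Sam, Monitor, 1
Olivia, Camera, 10
Leo, Tablet, 3
Sam, Camera, 4
Jack, Laptop, 5


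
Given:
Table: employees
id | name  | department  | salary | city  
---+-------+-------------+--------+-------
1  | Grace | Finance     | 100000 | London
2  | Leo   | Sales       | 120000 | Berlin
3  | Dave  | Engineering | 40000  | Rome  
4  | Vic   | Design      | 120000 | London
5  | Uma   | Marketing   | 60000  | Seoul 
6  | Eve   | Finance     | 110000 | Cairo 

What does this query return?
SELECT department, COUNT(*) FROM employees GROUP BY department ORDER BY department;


Assigning each row to its department group:
  Grace -> Finance
  Leo -> Sales
  Dave -> Engineering
  Vic -> Design
  Uma -> Marketing
  Eve -> Finance


5 groups:
Design, 1
Engineering, 1
Finance, 2
Marketing, 1
Sales, 1


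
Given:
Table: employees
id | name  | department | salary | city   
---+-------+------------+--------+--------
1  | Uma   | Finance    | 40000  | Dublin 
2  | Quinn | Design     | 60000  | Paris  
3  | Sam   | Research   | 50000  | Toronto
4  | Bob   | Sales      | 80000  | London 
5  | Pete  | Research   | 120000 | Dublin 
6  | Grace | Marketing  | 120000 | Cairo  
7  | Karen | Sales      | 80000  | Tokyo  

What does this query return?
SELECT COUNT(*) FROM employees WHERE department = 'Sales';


Counting rows where department = 'Sales'
  Bob -> MATCH
  Karen -> MATCH


2


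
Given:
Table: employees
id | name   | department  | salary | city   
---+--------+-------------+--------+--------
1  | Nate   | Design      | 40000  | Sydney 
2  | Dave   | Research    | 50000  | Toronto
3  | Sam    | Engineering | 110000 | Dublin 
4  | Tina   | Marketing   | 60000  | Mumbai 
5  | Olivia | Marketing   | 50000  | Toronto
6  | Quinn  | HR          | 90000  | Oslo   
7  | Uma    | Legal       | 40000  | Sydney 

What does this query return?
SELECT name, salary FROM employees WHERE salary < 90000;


Filtering: salary < 90000
Matching: 5 rows

5 rows:
Nate, 40000
Dave, 50000
Tina, 60000
Olivia, 50000
Uma, 40000


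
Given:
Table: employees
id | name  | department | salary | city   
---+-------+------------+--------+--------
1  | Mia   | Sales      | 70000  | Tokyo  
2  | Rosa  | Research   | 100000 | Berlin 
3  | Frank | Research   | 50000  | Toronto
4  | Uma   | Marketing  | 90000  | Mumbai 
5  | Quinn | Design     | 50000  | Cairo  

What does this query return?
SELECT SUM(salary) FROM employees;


SUM(salary) = 70000 + 100000 + 50000 + 90000 + 50000 = 360000

360000


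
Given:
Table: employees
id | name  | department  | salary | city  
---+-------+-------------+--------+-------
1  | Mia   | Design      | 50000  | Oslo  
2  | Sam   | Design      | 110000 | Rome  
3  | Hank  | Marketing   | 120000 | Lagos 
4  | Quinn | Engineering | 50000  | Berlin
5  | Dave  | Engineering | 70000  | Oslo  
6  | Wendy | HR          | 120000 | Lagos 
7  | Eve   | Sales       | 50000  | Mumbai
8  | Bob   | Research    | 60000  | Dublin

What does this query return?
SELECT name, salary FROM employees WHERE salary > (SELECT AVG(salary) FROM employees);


Subquery: AVG(salary) = 78750.0
Filtering: salary > 78750.0
  Sam (110000) -> MATCH
  Hank (120000) -> MATCH
  Wendy (120000) -> MATCH


3 rows:
Sam, 110000
Hank, 120000
Wendy, 120000


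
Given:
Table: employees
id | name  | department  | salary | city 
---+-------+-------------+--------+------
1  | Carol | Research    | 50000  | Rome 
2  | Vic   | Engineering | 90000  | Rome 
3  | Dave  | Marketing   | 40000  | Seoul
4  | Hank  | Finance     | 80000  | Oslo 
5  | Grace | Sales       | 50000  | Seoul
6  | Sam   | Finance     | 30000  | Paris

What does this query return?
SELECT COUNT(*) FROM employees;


COUNT(*) counts all rows

6


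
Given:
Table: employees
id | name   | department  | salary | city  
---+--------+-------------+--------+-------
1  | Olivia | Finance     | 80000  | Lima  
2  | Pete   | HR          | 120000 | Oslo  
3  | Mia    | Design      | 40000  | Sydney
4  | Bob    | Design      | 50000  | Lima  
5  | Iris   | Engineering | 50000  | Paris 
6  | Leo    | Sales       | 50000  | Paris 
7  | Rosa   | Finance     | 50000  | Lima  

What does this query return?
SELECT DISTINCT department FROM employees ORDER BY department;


All 'department' values (row order): Finance, HR, Design, Design, Engineering, Sales, Finance
Removing duplicates leaves 5 unique value(s).

5 values:
Design
Engineering
Finance
HR
Sales


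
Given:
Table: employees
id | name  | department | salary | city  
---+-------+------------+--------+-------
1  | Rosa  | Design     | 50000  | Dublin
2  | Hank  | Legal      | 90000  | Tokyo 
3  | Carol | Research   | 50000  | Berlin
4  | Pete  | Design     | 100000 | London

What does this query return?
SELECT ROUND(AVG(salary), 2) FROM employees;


SUM(salary) = 290000
COUNT = 4
ROUND(AVG, 2) = ROUND(290000 / 4, 2) = 72500.0

72500.0


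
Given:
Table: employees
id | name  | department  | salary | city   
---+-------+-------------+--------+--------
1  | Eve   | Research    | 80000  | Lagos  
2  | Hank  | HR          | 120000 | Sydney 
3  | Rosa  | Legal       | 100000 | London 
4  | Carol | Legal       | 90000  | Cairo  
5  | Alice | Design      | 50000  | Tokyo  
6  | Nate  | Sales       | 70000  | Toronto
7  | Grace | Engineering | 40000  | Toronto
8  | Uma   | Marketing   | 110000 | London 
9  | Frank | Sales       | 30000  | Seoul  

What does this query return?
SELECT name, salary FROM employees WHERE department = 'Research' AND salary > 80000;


Filtering: department = 'Research' AND salary > 80000
Matching: 0 rows

Empty result set (0 rows)


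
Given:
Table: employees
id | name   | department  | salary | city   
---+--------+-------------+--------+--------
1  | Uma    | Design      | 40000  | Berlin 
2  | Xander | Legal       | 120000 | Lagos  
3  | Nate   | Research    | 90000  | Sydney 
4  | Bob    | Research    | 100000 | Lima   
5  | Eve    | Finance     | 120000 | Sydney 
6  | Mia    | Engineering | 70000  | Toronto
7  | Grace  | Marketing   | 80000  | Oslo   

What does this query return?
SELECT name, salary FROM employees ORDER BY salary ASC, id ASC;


Sorting by salary ASC, then id ASC for ties

7 rows:
Uma, 40000
Mia, 70000
Grace, 80000
Nate, 90000
Bob, 100000
Xander, 120000
Eve, 120000


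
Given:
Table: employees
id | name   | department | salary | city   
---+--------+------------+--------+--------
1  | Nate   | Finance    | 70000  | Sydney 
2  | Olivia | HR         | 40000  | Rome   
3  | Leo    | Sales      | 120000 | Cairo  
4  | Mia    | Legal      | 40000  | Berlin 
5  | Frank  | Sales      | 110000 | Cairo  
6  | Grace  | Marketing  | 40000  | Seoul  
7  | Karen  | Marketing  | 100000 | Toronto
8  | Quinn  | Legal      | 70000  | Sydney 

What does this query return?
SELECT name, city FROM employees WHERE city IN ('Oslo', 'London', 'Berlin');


Filtering: city IN ('Oslo', 'London', 'Berlin')
Matching: 1 rows

1 rows:
Mia, Berlin


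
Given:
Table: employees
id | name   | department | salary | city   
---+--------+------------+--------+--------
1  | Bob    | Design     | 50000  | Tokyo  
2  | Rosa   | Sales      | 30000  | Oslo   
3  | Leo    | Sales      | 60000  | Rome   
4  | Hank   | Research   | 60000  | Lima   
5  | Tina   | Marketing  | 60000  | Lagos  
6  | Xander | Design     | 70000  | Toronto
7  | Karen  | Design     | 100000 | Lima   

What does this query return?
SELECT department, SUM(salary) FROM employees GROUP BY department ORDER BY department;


Summing salary within each department:
  Design: 50000 + 70000 + 100000 = 220000
  Marketing: 60000 = 60000
  Research: 60000 = 60000
  Sales: 30000 + 60000 = 90000


4 groups:
Design, 220000
Marketing, 60000
Research, 60000
Sales, 90000


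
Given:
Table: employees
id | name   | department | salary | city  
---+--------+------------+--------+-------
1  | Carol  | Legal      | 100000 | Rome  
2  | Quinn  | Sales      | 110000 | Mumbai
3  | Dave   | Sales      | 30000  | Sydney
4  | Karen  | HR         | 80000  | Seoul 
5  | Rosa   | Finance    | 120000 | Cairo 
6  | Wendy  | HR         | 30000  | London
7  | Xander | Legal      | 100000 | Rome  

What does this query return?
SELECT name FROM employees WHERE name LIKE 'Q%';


LIKE 'Q%' matches names starting with 'Q'
Matching: 1

1 rows:
Quinn


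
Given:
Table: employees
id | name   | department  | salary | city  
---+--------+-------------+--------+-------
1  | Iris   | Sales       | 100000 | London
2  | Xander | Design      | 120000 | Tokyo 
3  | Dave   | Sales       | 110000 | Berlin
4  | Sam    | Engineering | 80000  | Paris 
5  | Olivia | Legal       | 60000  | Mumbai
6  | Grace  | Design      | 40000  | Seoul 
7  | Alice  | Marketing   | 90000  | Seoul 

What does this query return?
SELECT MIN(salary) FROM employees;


Salaries: 100000, 120000, 110000, 80000, 60000, 40000, 90000
MIN = 40000

40000


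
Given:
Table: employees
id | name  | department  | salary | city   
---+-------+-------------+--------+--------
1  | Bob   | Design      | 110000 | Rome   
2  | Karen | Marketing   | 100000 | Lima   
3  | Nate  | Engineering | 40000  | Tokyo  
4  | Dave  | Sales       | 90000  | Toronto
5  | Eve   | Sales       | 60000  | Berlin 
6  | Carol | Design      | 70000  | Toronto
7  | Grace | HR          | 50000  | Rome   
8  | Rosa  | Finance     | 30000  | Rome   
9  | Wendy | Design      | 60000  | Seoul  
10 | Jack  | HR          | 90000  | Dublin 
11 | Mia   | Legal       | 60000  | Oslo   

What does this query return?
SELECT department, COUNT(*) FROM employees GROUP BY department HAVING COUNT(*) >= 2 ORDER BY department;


Groups with count >= 2:
  Design: 3 -> PASS
  HR: 2 -> PASS
  Sales: 2 -> PASS
  Engineering: 1 -> filtered out
  Finance: 1 -> filtered out
  Legal: 1 -> filtered out
  Marketing: 1 -> filtered out


3 groups:
Design, 3
HR, 2
Sales, 2


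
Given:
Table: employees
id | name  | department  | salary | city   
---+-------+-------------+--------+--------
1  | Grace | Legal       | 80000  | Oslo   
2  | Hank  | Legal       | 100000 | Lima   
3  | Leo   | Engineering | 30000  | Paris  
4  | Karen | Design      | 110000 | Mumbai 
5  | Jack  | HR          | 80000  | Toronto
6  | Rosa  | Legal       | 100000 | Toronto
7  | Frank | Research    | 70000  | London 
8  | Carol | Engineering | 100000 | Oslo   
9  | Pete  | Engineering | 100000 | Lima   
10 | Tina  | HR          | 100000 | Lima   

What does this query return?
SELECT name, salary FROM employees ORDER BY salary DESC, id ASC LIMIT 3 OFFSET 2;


Sort by salary DESC (id ASC tiebreak), then skip 2 and take 3
Rows 3 through 5

3 rows:
Rosa, 100000
Carol, 100000
Pete, 100000


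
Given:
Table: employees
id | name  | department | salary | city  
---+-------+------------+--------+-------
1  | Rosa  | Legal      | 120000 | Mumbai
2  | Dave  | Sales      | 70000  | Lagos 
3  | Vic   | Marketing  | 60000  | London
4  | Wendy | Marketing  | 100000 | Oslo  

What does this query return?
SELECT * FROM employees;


SELECT * returns all 4 rows with all columns

4 rows:
1, Rosa, Legal, 120000, Mumbai
2, Dave, Sales, 70000, Lagos
3, Vic, Marketing, 60000, London
4, Wendy, Marketing, 100000, Oslo


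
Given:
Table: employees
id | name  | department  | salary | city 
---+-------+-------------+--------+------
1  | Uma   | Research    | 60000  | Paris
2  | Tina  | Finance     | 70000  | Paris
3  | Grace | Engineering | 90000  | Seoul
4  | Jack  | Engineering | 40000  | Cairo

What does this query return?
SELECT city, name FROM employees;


Projecting columns: city, name

4 rows:
Paris, Uma
Paris, Tina
Seoul, Grace
Cairo, Jack


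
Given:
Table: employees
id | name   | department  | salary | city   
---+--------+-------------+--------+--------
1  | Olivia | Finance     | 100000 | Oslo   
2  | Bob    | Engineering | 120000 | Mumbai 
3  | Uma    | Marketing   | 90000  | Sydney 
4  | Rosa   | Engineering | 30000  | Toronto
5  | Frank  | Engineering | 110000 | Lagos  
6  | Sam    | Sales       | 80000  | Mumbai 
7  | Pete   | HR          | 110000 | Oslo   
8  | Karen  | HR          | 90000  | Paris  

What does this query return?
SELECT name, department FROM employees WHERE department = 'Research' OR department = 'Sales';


Filtering: department = 'Research' OR 'Sales'
Matching: 1 rows

1 rows:
Sam, Sales


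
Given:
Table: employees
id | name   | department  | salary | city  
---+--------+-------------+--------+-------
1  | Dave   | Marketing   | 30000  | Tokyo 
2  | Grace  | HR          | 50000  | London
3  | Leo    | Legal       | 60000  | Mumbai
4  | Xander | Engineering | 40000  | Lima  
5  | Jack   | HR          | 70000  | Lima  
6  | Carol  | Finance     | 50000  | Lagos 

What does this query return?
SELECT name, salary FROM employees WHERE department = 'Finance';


Filtering: department = 'Finance'
Matching rows: 1

1 rows:
Carol, 50000


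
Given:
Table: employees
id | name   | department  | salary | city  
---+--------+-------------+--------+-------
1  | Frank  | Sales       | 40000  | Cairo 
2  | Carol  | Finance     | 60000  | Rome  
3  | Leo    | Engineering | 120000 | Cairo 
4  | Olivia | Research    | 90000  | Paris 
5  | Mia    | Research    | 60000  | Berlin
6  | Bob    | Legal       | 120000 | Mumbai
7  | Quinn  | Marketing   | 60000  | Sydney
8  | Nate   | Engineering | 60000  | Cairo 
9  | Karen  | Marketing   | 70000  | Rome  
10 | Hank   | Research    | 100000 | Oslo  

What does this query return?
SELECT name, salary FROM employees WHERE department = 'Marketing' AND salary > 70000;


Filtering: department = 'Marketing' AND salary > 70000
Matching: 0 rows

Empty result set (0 rows)


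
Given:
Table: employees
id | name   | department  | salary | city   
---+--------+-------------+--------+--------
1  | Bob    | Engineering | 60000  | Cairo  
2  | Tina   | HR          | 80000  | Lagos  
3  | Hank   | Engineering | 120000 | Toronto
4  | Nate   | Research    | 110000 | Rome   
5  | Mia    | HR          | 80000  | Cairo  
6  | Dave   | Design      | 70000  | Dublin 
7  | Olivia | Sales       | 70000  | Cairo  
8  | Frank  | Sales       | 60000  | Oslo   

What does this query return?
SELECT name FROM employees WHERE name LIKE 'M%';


LIKE 'M%' matches names starting with 'M'
Matching: 1

1 rows:
Mia


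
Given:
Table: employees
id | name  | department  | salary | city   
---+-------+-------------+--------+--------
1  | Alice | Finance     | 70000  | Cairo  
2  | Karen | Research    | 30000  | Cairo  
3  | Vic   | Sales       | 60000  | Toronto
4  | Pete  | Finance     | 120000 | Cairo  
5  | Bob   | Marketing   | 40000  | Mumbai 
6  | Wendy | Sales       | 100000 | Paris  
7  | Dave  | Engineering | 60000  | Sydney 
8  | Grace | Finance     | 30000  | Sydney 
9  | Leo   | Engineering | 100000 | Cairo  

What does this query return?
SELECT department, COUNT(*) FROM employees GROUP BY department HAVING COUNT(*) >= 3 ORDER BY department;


Groups with count >= 3:
  Finance: 3 -> PASS
  Engineering: 2 -> filtered out
  Marketing: 1 -> filtered out
  Research: 1 -> filtered out
  Sales: 2 -> filtered out


1 groups:
Finance, 3


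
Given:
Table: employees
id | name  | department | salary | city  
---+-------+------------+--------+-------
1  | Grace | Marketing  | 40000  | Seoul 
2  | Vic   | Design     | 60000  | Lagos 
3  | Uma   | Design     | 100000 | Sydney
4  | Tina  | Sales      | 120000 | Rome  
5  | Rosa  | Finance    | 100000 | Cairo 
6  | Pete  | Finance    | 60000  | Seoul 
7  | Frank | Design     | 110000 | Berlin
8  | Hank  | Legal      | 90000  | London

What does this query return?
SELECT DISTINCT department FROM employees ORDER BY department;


All 'department' values (row order): Marketing, Design, Design, Sales, Finance, Finance, Design, Legal
Removing duplicates leaves 5 unique value(s).

5 values:
Design
Finance
Legal
Marketing
Sales


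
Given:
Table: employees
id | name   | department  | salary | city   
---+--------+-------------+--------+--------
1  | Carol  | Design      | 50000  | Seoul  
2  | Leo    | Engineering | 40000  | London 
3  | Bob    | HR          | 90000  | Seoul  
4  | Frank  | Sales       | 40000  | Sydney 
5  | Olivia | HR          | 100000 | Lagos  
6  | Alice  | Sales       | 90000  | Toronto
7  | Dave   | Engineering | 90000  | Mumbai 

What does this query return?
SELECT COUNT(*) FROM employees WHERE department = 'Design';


Counting rows where department = 'Design'
  Carol -> MATCH


1


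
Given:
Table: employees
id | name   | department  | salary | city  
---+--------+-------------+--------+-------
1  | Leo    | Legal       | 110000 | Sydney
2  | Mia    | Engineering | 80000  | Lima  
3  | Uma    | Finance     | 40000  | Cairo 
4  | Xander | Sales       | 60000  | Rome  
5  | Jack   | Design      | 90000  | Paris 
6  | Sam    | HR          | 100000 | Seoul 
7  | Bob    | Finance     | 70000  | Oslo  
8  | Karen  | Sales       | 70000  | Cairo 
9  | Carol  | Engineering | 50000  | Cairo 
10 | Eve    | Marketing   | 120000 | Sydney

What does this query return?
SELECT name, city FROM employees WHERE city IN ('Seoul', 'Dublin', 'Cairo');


Filtering: city IN ('Seoul', 'Dublin', 'Cairo')
Matching: 4 rows

4 rows:
Uma, Cairo
Sam, Seoul
Karen, Cairo
Carol, Cairo


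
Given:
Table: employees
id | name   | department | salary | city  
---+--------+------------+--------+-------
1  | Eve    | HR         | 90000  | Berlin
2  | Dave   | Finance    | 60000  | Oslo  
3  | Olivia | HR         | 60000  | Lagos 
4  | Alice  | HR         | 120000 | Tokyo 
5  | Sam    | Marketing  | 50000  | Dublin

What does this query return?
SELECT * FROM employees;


SELECT * returns all 5 rows with all columns

5 rows:
1, Eve, HR, 90000, Berlin
2, Dave, Finance, 60000, Oslo
3, Olivia, HR, 60000, Lagos
4, Alice, HR, 120000, Tokyo
5, Sam, Marketing, 50000, Dublin


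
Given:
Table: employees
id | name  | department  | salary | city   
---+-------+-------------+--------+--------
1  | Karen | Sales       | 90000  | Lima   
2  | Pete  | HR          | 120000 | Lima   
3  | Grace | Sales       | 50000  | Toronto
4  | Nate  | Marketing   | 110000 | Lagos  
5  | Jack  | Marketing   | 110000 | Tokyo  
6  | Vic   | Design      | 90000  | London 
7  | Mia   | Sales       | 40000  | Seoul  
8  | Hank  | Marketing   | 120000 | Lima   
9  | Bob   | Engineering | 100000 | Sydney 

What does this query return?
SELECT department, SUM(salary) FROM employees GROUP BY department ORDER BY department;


Summing salary within each department:
  Design: 90000 = 90000
  Engineering: 100000 = 100000
  HR: 120000 = 120000
  Marketing: 110000 + 110000 + 120000 = 340000
  Sales: 90000 + 50000 + 40000 = 180000


5 groups:
Design, 90000
Engineering, 100000
HR, 120000
Marketing, 340000
Sales, 180000


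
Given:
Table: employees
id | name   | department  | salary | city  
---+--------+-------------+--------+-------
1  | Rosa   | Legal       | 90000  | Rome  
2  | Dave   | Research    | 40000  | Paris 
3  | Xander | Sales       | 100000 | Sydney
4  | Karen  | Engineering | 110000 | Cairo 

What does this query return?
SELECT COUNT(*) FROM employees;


COUNT(*) counts all rows

4


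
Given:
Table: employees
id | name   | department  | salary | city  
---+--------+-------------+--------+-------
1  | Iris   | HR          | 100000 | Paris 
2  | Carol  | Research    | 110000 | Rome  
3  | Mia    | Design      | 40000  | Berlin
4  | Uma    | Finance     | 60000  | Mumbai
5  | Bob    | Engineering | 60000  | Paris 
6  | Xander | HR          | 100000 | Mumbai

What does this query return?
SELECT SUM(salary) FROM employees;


SUM(salary) = 100000 + 110000 + 40000 + 60000 + 60000 + 100000 = 470000

470000


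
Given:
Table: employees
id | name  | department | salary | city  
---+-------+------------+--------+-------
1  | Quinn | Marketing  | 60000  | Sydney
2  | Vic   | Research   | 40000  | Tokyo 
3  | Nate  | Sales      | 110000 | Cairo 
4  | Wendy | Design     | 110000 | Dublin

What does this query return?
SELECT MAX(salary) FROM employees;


Salaries: 60000, 40000, 110000, 110000
MAX = 110000

110000


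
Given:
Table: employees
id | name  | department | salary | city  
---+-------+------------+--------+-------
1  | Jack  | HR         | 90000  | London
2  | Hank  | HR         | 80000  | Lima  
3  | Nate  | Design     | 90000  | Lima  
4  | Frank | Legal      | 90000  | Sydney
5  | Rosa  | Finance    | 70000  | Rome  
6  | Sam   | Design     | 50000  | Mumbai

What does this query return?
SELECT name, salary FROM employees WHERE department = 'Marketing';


Filtering: department = 'Marketing'
Matching rows: 0

Empty result set (0 rows)


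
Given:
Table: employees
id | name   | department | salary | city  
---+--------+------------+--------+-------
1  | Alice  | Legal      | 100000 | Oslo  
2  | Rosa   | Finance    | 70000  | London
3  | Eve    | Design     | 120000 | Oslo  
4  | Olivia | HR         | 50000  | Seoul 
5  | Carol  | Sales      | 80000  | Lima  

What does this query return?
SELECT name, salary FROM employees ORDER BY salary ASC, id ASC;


Sorting by salary ASC, then id ASC for ties

5 rows:
Olivia, 50000
Rosa, 70000
Carol, 80000
Alice, 100000
Eve, 120000


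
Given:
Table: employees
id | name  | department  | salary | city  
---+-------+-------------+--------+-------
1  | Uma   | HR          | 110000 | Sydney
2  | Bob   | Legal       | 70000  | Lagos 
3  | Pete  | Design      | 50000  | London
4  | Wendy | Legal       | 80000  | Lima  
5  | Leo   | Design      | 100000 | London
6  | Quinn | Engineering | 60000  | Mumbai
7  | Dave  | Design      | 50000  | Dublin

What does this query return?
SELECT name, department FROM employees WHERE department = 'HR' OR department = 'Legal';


Filtering: department = 'HR' OR 'Legal'
Matching: 3 rows

3 rows:
Uma, HR
Bob, Legal
Wendy, Legal


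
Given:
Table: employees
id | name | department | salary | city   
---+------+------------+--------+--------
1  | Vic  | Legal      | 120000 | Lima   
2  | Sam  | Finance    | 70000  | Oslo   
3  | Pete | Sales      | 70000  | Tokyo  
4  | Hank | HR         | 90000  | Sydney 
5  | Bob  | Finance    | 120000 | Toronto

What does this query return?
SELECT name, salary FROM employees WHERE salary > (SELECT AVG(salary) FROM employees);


Subquery: AVG(salary) = 94000.0
Filtering: salary > 94000.0
  Vic (120000) -> MATCH
  Bob (120000) -> MATCH


2 rows:
Vic, 120000
Bob, 120000


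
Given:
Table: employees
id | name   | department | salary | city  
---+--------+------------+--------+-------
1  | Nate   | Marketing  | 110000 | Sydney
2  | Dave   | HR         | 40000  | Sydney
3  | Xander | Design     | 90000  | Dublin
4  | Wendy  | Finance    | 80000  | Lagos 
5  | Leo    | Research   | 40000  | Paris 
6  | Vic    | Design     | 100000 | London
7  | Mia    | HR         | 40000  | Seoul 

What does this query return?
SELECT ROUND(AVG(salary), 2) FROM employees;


SUM(salary) = 500000
COUNT = 7
ROUND(AVG, 2) = ROUND(500000 / 7, 2) = 71428.57

71428.57


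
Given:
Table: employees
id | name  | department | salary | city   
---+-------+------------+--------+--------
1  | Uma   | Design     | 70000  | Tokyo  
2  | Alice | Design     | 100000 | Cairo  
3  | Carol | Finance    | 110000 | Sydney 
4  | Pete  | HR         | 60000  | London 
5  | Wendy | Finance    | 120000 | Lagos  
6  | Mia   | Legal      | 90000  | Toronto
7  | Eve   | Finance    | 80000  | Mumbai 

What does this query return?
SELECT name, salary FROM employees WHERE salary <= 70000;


Filtering: salary <= 70000
Matching: 2 rows

2 rows:
Uma, 70000
Pete, 60000


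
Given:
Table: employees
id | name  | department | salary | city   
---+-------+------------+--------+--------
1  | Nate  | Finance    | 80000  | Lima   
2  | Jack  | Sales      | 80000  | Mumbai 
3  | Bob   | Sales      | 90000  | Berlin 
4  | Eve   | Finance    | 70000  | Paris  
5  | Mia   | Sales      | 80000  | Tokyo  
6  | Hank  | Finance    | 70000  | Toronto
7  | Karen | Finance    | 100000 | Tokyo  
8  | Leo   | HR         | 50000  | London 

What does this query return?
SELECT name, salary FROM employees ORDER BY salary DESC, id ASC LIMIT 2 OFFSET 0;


Sort by salary DESC (id ASC tiebreak), then skip 0 and take 2
Rows 1 through 2

2 rows:
Karen, 100000
Bob, 90000


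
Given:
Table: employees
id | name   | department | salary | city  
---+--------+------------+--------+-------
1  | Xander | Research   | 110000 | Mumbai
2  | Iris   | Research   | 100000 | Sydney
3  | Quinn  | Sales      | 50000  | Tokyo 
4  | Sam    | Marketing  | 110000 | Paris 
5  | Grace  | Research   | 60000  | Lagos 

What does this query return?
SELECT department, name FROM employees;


Projecting columns: department, name

5 rows:
Research, Xander
Research, Iris
Sales, Quinn
Marketing, Sam
Research, Grace


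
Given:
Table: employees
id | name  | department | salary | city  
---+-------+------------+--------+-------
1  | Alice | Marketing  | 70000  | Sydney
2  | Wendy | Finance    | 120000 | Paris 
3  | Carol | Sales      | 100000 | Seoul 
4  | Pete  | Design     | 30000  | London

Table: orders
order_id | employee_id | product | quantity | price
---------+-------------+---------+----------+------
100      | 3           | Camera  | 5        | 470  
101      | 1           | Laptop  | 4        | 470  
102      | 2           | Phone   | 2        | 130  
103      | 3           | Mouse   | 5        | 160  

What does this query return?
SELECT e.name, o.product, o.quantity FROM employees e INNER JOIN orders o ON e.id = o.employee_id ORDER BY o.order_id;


Joining employees.id = orders.employee_id:
  employee Carol (id=3) -> order Camera
  employee Alice (id=1) -> order Laptop
  employee Wendy (id=2) -> order Phone
  employee Carol (id=3) -> order Mouse


4 rows:
Carol, Camera, 5
Alice, Laptop, 4
Wendy, Phone, 2
Carol, Mouse, 5


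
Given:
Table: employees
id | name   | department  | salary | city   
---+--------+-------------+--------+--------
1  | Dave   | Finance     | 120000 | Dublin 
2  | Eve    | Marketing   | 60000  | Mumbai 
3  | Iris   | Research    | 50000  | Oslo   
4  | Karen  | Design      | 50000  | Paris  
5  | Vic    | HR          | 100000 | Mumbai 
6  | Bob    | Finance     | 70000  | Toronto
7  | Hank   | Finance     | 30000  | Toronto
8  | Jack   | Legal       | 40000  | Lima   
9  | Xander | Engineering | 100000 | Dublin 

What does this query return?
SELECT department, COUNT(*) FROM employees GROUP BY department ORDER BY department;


Assigning each row to its department group:
  Dave -> Finance
  Eve -> Marketing
  Iris -> Research
  Karen -> Design
  Vic -> HR
  Bob -> Finance
  Hank -> Finance
  Jack -> Legal
  Xander -> Engineering


7 groups:
Design, 1
Engineering, 1
Finance, 3
HR, 1
Legal, 1
Marketing, 1
Research, 1


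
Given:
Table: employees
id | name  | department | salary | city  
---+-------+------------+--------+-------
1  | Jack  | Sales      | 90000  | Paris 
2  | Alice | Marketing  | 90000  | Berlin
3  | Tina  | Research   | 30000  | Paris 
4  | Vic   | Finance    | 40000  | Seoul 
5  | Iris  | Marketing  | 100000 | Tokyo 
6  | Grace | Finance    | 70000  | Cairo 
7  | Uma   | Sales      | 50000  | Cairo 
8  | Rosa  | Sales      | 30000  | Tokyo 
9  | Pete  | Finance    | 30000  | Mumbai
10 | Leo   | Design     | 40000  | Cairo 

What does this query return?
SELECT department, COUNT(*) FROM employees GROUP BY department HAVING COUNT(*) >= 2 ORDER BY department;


Groups with count >= 2:
  Finance: 3 -> PASS
  Marketing: 2 -> PASS
  Sales: 3 -> PASS
  Design: 1 -> filtered out
  Research: 1 -> filtered out


3 groups:
Finance, 3
Marketing, 2
Sales, 3


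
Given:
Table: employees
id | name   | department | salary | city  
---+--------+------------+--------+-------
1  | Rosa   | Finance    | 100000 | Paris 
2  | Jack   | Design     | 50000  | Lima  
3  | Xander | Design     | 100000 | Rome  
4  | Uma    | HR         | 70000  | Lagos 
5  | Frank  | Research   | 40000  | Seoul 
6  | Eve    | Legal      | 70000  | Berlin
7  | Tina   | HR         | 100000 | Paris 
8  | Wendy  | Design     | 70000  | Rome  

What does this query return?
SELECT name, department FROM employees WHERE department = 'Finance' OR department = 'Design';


Filtering: department = 'Finance' OR 'Design'
Matching: 4 rows

4 rows:
Rosa, Finance
Jack, Design
Xander, Design
Wendy, Design


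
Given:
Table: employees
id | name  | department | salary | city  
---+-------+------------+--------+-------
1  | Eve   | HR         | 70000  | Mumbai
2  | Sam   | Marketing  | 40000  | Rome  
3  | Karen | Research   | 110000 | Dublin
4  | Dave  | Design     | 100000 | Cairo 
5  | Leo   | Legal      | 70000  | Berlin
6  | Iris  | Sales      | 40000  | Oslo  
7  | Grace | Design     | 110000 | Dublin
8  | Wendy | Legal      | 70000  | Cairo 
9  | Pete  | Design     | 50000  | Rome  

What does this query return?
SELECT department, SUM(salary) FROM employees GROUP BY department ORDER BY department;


Summing salary within each department:
  Design: 100000 + 110000 + 50000 = 260000
  HR: 70000 = 70000
  Legal: 70000 + 70000 = 140000
  Marketing: 40000 = 40000
  Research: 110000 = 110000
  Sales: 40000 = 40000


6 groups:
Design, 260000
HR, 70000
Legal, 140000
Marketing, 40000
Research, 110000
Sales, 40000


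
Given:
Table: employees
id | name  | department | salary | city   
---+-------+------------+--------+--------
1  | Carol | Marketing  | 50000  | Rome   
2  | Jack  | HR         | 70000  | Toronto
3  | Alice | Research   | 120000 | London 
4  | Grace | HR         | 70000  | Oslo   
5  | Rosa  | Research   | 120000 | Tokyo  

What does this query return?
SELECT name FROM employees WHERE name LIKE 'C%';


LIKE 'C%' matches names starting with 'C'
Matching: 1

1 rows:
Carol


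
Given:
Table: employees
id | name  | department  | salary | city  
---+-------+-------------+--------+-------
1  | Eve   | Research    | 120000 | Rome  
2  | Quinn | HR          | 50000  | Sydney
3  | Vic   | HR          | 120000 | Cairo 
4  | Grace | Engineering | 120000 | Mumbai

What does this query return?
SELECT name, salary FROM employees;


Projecting columns: name, salary

4 rows:
Eve, 120000
Quinn, 50000
Vic, 120000
Grace, 120000


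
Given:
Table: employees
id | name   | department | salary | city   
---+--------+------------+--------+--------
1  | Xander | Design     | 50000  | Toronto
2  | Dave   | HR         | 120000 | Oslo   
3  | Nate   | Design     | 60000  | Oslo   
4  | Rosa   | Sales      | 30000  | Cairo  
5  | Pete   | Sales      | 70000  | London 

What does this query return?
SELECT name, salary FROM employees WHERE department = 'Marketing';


Filtering: department = 'Marketing'
Matching rows: 0

Empty result set (0 rows)


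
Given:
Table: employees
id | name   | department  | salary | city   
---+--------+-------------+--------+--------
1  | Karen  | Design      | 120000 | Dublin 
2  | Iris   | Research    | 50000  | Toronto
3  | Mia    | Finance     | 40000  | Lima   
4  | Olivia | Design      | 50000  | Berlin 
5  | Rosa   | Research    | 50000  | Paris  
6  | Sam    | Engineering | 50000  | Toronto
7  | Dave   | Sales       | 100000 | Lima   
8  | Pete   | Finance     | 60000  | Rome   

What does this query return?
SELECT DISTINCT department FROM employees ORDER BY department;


All 'department' values (row order): Design, Research, Finance, Design, Research, Engineering, Sales, Finance
Removing duplicates leaves 5 unique value(s).

5 values:
Design
Engineering
Finance
Research
Sales


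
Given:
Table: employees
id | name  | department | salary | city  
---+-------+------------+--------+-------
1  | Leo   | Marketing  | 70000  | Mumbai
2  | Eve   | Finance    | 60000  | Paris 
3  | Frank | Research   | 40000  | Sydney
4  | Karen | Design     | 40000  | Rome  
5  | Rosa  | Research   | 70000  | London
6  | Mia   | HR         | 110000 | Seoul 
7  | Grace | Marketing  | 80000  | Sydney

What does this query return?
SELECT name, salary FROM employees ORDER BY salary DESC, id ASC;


Sorting by salary DESC, then id ASC for ties

7 rows:
Mia, 110000
Grace, 80000
Leo, 70000
Rosa, 70000
Eve, 60000
Frank, 40000
Karen, 40000


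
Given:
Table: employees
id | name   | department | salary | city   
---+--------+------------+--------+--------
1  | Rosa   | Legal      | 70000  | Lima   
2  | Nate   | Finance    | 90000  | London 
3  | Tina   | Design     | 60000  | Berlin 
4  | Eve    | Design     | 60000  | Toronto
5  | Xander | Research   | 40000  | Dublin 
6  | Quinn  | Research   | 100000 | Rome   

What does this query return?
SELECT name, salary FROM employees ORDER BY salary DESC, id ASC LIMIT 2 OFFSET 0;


Sort by salary DESC (id ASC tiebreak), then skip 0 and take 2
Rows 1 through 2

2 rows:
Quinn, 100000
Nate, 90000
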